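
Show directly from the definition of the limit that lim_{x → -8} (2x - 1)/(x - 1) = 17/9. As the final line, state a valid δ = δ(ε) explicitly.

Suppose ε > 0. We want δ > 0 with 0 < |x + 8| < δ ⇒ |(2x - 1)/(x - 1) − (17/9)| < ε.
Combining over a common denominator, (2x - 1)/(x - 1) − (17/9) = [(2x - 1)·(-9) − (-17)·(x - 1)] / [(-9)·(x - 1)] = -1(x + 8) / ((-9)(x - 1)).
So |(2x - 1)/(x - 1) − (17/9)| = |x + 8| / (9·|x − 1|).
Restrict δ ≤ 9/2. Then |x + 8| < 9/2 gives |x − 1| = |(x + 8) + (-9)| ≥ 9 − 9/2 = 9/2.
Hence |(2x - 1)/(x - 1) − (17/9)| < |x + 8|/(9·(9/2)) = (2/81)|x + 8|, which is < ε once |x + 8| < (81/2)ε.
Take δ = min(9/2, (81/2)ε). Then 0 < |x + 8| < δ forces both bounds, so |(2x - 1)/(x - 1) − (17/9)| < ε.

δ = min(9/2, (81/2)ε)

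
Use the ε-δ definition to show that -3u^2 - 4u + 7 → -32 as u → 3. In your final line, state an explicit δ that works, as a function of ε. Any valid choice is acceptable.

Fix ε > 0. We want δ > 0 such that 0 < |u − 3| < δ implies |(-3u^2 - 4u + 7) + 32| < ε.
(-3u^2 - 4u + 7) + 32 = -3u^2 - 4u + 39 = (u − 3)(-3u - 13).
So |(-3u^2 - 4u + 7) + 32| = |u − 3|·|-3u - 13|.
Require δ ≤ 1. Then |u − 3| < 1 gives |u| < 4, and by the triangle inequality |-3u - 13| ≤ 3·4 + 13 = 25.
Hence |(-3u^2 - 4u + 7) + 32| ≤ 25|u − 3| < ε provided |u − 3| < ε/25.
Take δ = min(1, ε/25). Then 0 < |u − 3| < δ gives both |u − 3| < 1 and |u − 3| < ε/25, so |(-3u^2 - 4u + 7) + 32| < ε.

δ = min(1, ε/25)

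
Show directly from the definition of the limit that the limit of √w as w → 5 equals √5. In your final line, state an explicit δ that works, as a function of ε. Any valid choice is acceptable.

Let ε > 0. We want δ > 0 such that 0 < |w − 5| < δ implies |√w − √5| < ε.
Rationalise: √w − √5 = (w − 5)/(√w + √5), so |√w − √5| = |w − 5|/(√w + √5).
Restrict δ ≤ 5 so that |w − 5| < 5 forces w > 0, and then √w + √5 > √5.
Hence |√w − √5| < |w − 5|/√5, which is < ε once |w − 5| < √5·ε.
Take δ = min(5, √5·ε). If 0 < |w − 5| < δ then w > 0 and |√w − √5| < |w − 5|/√5 < ε.

δ = min(5, √5·ε)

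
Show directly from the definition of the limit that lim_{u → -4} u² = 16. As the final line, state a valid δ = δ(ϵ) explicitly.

Fix ϵ > 0. We seek δ > 0 with 0 < |u + 4| < δ ⇒ |u² − 16| < ϵ.
Factor: u² − 16 = (u + 4)(u - 4), so |u² − 16| = |u + 4|·|u - 4|.
Restrict δ ≤ 1. Then |u + 4| < 1 gives |u| < 5, so by the triangle inequality |u - 4| ≤ 5 + 4 = 9.
Hence |u² − 16| ≤ 9|u + 4|, which is < ϵ once |u + 4| < ϵ/9.
Take δ = min(1, ϵ/9). If 0 < |u + 4| < δ then both bounds hold and |u² − 16| ≤ 9|u + 4| < 9·(ϵ/9) = ϵ.

δ = min(1, ϵ/9)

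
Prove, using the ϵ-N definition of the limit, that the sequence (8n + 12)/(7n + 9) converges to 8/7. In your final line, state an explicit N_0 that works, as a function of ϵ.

Fix ϵ > 0. For n ≥ 1, |(8n + 12)/(7n + 9) − (8/7)| = |12|/(7(7n + 9)) = 12/(7(7n + 9)).
Since 7n + 9 ≥ 7n for n ≥ 1, this is ≤ 12/(7·7n) = (12/49)/n.
So |(8n + 12)/(7n + 9) − (8/7)| < ϵ whenever n > (12/49)/ϵ.
Take N_0 = (12/49)/ϵ. If n > N_0 then |(8n + 12)/(7n + 9) − (8/7)| ≤ (12/49)/n < ϵ.

N_0 = (12/49)/ϵ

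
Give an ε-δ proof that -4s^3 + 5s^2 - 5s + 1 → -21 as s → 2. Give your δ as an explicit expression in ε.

δ = min(1, ε/56)

Let ε > 0 be given. We want δ > 0 such that 0 < |s − 2| < δ implies |(-4s^3 + 5s^2 - 5s + 1) + 21| < ε.
(-4s^3 + 5s^2 - 5s + 1) + 21 = -4s^3 + 5s^2 - 5s + 22 = (s − 2)(-4s^2 - 3s - 11).
So |(-4s^3 + 5s^2 - 5s + 1) + 21| = |s − 2|·|-4s^2 - 3s - 11|.
Assume first that |s − 2| < 1, so |s| < 3. Then |-4s^2 - 3s - 11| ≤ 4·3^2 + 3·3 + 11 = 56.
Hence |(-4s^3 + 5s^2 - 5s + 1) + 21| ≤ 56|s − 2| < ε provided |s − 2| < ε/56.
Take δ = min(1, ε/56). Then 0 < |s − 2| < δ gives both |s − 2| < 1 and |s − 2| < ε/56, so |(-4s^3 + 5s^2 - 5s + 1) + 21| < ε.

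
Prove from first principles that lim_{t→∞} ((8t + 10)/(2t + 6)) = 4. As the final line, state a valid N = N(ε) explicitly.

N = 7/ε

Suppose ε > 0. We seek N > 0 such that t > N implies |(8t + 10)/(2t + 6) − 4| < ε.
(8t + 10)/(2t + 6) − 4 = (2(8t + 10) − 8(2t + 6)) / (2(2t + 6)) = -28/(2(2t + 6)).
For t > 0 we have 2t + 6 > 2t, so |(8t + 10)/(2t + 6) − 4| = 28/(2(2t + 6)) < 28/(2·2t) = 7/t.
Thus |(8t + 10)/(2t + 6) − 4| < ε whenever t > 7/ε.
Take N = 7/ε. If t > N then |(8t + 10)/(2t + 6) − 4| < 7/t < ε.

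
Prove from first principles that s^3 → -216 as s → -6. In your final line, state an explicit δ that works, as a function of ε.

Let ε > 0 be given. We seek δ > 0 with 0 < |s + 6| < δ ⇒ |s^3 + 216| < ε.
Factor: s^3 + 216 = (s + 6)(s^2 - 6s + 36), so |s^3 + 216| = |s + 6|·|s^2 - 6s + 36|.
Impose δ ≤ 2 so that |s| < 8; then |s^2 - 6s + 36| ≤ 148.
Hence |s^3 + 216| ≤ 148|s + 6|, which is < ε once |s + 6| < ε/148.
Take δ = min(2, ε/148). If 0 < |s + 6| < δ then both bounds hold and |s^3 + 216| ≤ 148|s + 6| < 148·(ε/148) = ε.

δ = min(2, ε/148)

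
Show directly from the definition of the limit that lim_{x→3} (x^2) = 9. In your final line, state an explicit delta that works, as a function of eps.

Fix eps > 0. We seek delta > 0 with 0 < |x − 3| < delta ⇒ |x^2 − 9| < eps.
Factor: x^2 − 9 = (x − 3)(x + 3), so |x^2 − 9| = |x − 3|·|x + 3|.
Impose delta ≤ 1 so that |x| < 4; then |x + 3| ≤ 7.
Hence |x^2 − 9| ≤ 7|x − 3|, which is < eps once |x − 3| < eps/7.
Take delta = min(1, eps/7). If 0 < |x − 3| < delta then both bounds hold and |x^2 − 9| ≤ 7|x − 3| < 7·(eps/7) = eps.

delta = min(1, eps/7)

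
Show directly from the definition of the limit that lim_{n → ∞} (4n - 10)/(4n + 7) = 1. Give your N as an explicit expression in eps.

Suppose eps > 0. For n ≥ 1, |(4n - 10)/(4n + 7) − 1| = |-68|/(4(4n + 7)) = 68/(4(4n + 7)).
Since 4n + 7 ≥ 4n for n ≥ 1, this is ≤ 68/(4·4n) = (17/4)/n.
So |(4n - 10)/(4n + 7) − 1| < eps whenever n > (17/4)/eps.
Take N = (17/4)/eps. If n > N then |(4n - 10)/(4n + 7) − 1| ≤ (17/4)/n < eps.

N = (17/4)/eps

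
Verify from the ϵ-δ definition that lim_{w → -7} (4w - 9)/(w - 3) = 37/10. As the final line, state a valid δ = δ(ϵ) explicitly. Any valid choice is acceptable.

Let ϵ > 0. We want δ > 0 with 0 < |w + 7| < δ ⇒ |(4w - 9)/(w - 3) − (37/10)| < ϵ.
Combining over a common denominator, (4w - 9)/(w - 3) − (37/10) = [(4w - 9)·(-10) − (-37)·(w - 3)] / [(-10)·(w - 3)] = -3(w + 7) / ((-10)(w - 3)).
So |(4w - 9)/(w - 3) − (37/10)| = 3|w + 7| / (10·|w − 3|).
Restrict δ ≤ 5. Then |w + 7| < 5 gives |w − 3| = |(w + 7) + (-10)| ≥ 10 − 5 = 5.
Hence |(4w - 9)/(w - 3) − (37/10)| < 3|w + 7|/(10·5) = (3/50)|w + 7|, which is < ϵ once |w + 7| < (50/3)ϵ.
Take δ = min(5, (50/3)ϵ). Then 0 < |w + 7| < δ forces both bounds, so |(4w - 9)/(w - 3) − (37/10)| < ϵ.

δ = min(5, (50/3)ϵ)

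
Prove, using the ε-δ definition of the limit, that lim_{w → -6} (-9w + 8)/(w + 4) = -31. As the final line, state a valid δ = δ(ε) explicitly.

Let ε > 0. We want δ > 0 with 0 < |w + 6| < δ ⇒ |(-9w + 8)/(w + 4) + 31| < ε.
Combining over a common denominator, (-9w + 8)/(w + 4) + 31 = [(-9w + 8)·(-2) − 62·(w + 4)] / [(-2)·(w + 4)] = -44(w + 6) / ((-2)(w + 4)).
So |(-9w + 8)/(w + 4) + 31| = 44|w + 6| / (2·|w + 4|).
Restrict δ ≤ 1. Then |w + 6| < 1 gives |w + 4| = |(w + 6) + (-2)| ≥ 2 − 1 = 1.
Hence |(-9w + 8)/(w + 4) + 31| < 44|w + 6|/(2·1) = 22|w + 6|, which is < ε once |w + 6| < (1/22)ε.
Take δ = min(1, (1/22)ε). Then 0 < |w + 6| < δ forces both bounds, so |(-9w + 8)/(w + 4) + 31| < ε.

δ = min(1, (1/22)ε)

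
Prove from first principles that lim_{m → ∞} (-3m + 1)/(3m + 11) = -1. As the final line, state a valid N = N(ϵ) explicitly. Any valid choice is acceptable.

N = 4/ϵ

Fix ϵ > 0. For m ≥ 1, |(-3m + 1)/(3m + 11) + 1| = |36|/(3(3m + 11)) = 36/(3(3m + 11)).
Since 3m + 11 ≥ 3m for m ≥ 1, this is ≤ 36/(3·3m) = 4/m.
So |(-3m + 1)/(3m + 11) + 1| < ϵ whenever m > 4/ϵ.
Take N = 4/ϵ. If m > N then |(-3m + 1)/(3m + 11) + 1| ≤ 4/m < ϵ.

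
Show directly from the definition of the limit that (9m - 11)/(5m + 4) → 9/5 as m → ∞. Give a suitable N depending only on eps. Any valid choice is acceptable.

N = (91/25)/eps

Let eps > 0 be given. For m ≥ 1, |(9m - 11)/(5m + 4) − (9/5)| = |-91|/(5(5m + 4)) = 91/(5(5m + 4)).
Since 5m + 4 ≥ 5m for m ≥ 1, this is ≤ 91/(5·5m) = (91/25)/m.
So |(9m - 11)/(5m + 4) − (9/5)| < eps whenever m > (91/25)/eps.
Take N = (91/25)/eps. If m > N then |(9m - 11)/(5m + 4) − (9/5)| ≤ (91/25)/m < eps.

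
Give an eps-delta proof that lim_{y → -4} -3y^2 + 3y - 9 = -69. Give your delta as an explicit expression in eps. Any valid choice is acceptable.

delta = min(1, eps/30)

Fix eps > 0. We want delta > 0 such that 0 < |y + 4| < delta implies |(-3y^2 + 3y - 9) + 69| < eps.
(-3y^2 + 3y - 9) + 69 = -3y^2 + 3y + 60 = (y + 4)(-3y + 15).
So |(-3y^2 + 3y - 9) + 69| = |y + 4|·|-3y + 15|.
Require delta ≤ 1. Then |y + 4| < 1 gives |y| < 5, and by the triangle inequality |-3y + 15| ≤ 3·5 + 15 = 30.
Hence |(-3y^2 + 3y - 9) + 69| ≤ 30|y + 4| < eps provided |y + 4| < eps/30.
Choosing delta = min(1, eps/30) ensures both conditions, hence |(-3y^2 + 3y - 9) + 69| < eps.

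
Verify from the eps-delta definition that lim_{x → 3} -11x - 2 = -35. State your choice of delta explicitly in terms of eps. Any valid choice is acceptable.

delta = eps/11

Let eps > 0. We need delta > 0 so that 0 < |x − 3| < delta implies |(-11x - 2) + 35| < eps.
|(-11x - 2) + 35| = |-11x + 33| = 11|x − 3|.
So 11|x − 3| < eps exactly when |x − 3| < eps/11.
Choosing delta = eps/11 gives |(-11x - 2) + 35| = 11|x − 3| < eps whenever |x − 3| < delta.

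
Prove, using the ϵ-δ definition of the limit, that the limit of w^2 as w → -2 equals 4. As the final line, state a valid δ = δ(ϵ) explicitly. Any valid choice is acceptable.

Fix ϵ > 0. We seek δ > 0 with 0 < |w + 2| < δ ⇒ |w^2 − 4| < ϵ.
Factor: w^2 − 4 = (w + 2)(w - 2), so |w^2 − 4| = |w + 2|·|w - 2|.
Restrict δ ≤ 1. Then |w + 2| < 1 gives |w| < 3, so by the triangle inequality |w - 2| ≤ 3 + 2 = 5.
Hence |w^2 − 4| ≤ 5|w + 2|, which is < ϵ once |w + 2| < ϵ/5.
Take δ = min(1, ϵ/5). If 0 < |w + 2| < δ then both bounds hold and |w^2 − 4| ≤ 5|w + 2| < 5·(ϵ/5) = ϵ.

δ = min(1, ϵ/5)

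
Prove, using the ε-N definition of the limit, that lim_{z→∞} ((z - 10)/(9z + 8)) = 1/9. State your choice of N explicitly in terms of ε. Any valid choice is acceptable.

N = (98/81)/ε

Suppose ε > 0. We seek N > 0 such that z > N implies |(z - 10)/(9z + 8) − (1/9)| < ε.
(z - 10)/(9z + 8) − (1/9) = (9(z - 10) − (9z + 8)) / (9(9z + 8)) = -98/(9(9z + 8)).
For z > 0 we have 9z + 8 > 9z, so |(z - 10)/(9z + 8) − (1/9)| = 98/(9(9z + 8)) < 98/(9·9z) = (98/81)/z.
Thus |(z - 10)/(9z + 8) − (1/9)| < ε whenever z > (98/81)/ε.
Take N = (98/81)/ε. If z > N then |(z - 10)/(9z + 8) − (1/9)| < (98/81)/z < ε.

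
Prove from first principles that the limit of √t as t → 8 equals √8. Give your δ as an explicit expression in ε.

Let ε > 0. We want δ > 0 such that 0 < |t − 8| < δ implies |√t − √8| < ε.
Rationalise: √t − √8 = (t − 8)/(√t + √8), so |√t − √8| = |t − 8|/(√t + √8).
Restrict δ ≤ 8 so that |t − 8| < 8 forces t > 0, and then √t + √8 > √8.
Hence |√t − √8| < |t − 8|/√8, which is < ε once |t − 8| < √8·ε.
Take δ = min(8, √8·ε). If 0 < |t − 8| < δ then t > 0 and |√t − √8| < |t − 8|/√8 < ε.

δ = min(8, √8·ε)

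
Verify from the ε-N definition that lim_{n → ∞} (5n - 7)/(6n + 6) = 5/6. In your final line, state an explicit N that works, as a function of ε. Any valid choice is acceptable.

Fix ε > 0. For n ≥ 1, |(5n - 7)/(6n + 6) − (5/6)| = |-72|/(6(6n + 6)) = 72/(6(6n + 6)).
Since 6n + 6 ≥ 6n for n ≥ 1, this is ≤ 72/(6·6n) = 2/n.
So |(5n - 7)/(6n + 6) − (5/6)| < ε whenever n > 2/ε.
Take N = 2/ε. If n > N then |(5n - 7)/(6n + 6) − (5/6)| ≤ 2/n < ε.

N = 2/ε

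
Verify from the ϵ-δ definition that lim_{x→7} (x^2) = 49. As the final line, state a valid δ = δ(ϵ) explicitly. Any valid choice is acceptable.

δ = min(2, ϵ/16)

Let ϵ > 0 be given. We seek δ > 0 with 0 < |x − 7| < δ ⇒ |x^2 − 49| < ϵ.
Factor: x^2 − 49 = (x − 7)(x + 7), so |x^2 − 49| = |x − 7|·|x + 7|.
Impose δ ≤ 2 so that |x| < 9; then |x + 7| ≤ 16.
Hence |x^2 − 49| ≤ 16|x − 7|, which is < ϵ once |x − 7| < ϵ/16.
Take δ = min(2, ϵ/16). If 0 < |x − 7| < δ then both bounds hold and |x^2 − 49| ≤ 16|x − 7| < 16·(ϵ/16) = ϵ.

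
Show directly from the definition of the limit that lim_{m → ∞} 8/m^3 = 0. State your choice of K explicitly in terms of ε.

K = (8/ε)^{1/3}

Let ε > 0. For m ≥ 1, |8/m^3 − 0| = 8/m^3.
8/m^3 < ε ⇔ m^3 > 8/ε ⇔ m > (8/ε)^{1/3}.
Take K = (8/ε)^{1/3}. Then m > K implies 8/m^3 < ε.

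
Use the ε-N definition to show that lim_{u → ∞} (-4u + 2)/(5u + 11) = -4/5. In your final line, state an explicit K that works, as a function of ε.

K = (54/25)/ε

Let ε > 0 be given. We seek K > 0 such that u > K implies |(-4u + 2)/(5u + 11) + 4/5| < ε.
(-4u + 2)/(5u + 11) + 4/5 = (5(-4u + 2) − (-4)(5u + 11)) / (5(5u + 11)) = 54/(5(5u + 11)).
For u > 0 we have 5u + 11 > 5u, so |(-4u + 2)/(5u + 11) + 4/5| = 54/(5(5u + 11)) < 54/(5·5u) = (54/25)/u.
Thus |(-4u + 2)/(5u + 11) + 4/5| < ε whenever u > (54/25)/ε.
Take K = (54/25)/ε. If u > K then |(-4u + 2)/(5u + 11) + 4/5| < (54/25)/u < ε.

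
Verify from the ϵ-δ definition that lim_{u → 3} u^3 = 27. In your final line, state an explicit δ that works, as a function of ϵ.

δ = min(1, ϵ/37)

Fix ϵ > 0. We seek δ > 0 with 0 < |u − 3| < δ ⇒ |u^3 − 27| < ϵ.
Factor: u^3 − 27 = (u − 3)(u^2 + 3u + 9), so |u^3 − 27| = |u − 3|·|u^2 + 3u + 9|.
Impose δ ≤ 1 so that |u| < 4; then |u^2 + 3u + 9| ≤ 37.
Hence |u^3 − 27| ≤ 37|u − 3|, which is < ϵ once |u − 3| < ϵ/37.
Take δ = min(1, ϵ/37). If 0 < |u − 3| < δ then both bounds hold and |u^3 − 27| ≤ 37|u − 3| < 37·(ϵ/37) = ϵ.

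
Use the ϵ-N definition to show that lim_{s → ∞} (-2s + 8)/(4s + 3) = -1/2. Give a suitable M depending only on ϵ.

M = (19/8)/ϵ

Suppose ϵ > 0. We seek M > 0 such that s > M implies |(-2s + 8)/(4s + 3) + 1/2| < ϵ.
(-2s + 8)/(4s + 3) + 1/2 = (4(-2s + 8) − (-2)(4s + 3)) / (4(4s + 3)) = 38/(4(4s + 3)).
For s > 0 we have 4s + 3 > 4s, so |(-2s + 8)/(4s + 3) + 1/2| = 38/(4(4s + 3)) < 38/(4·4s) = (19/8)/s.
Thus |(-2s + 8)/(4s + 3) + 1/2| < ϵ whenever s > (19/8)/ϵ.
Take M = (19/8)/ϵ. If s > M then |(-2s + 8)/(4s + 3) + 1/2| < (19/8)/s < ϵ.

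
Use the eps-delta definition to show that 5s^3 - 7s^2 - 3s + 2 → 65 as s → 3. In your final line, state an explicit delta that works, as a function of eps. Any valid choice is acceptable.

Suppose eps > 0. We want delta > 0 such that 0 < |s − 3| < delta implies |(5s^3 - 7s^2 - 3s + 2) − 65| < eps.
(5s^3 - 7s^2 - 3s + 2) − 65 = 5s^3 - 7s^2 - 3s - 63 = (s − 3)(5s^2 + 8s + 21).
So |(5s^3 - 7s^2 - 3s + 2) − 65| = |s − 3|·|5s^2 + 8s + 21|.
Require delta ≤ 1. Then |s − 3| < 1 gives |s| < 4, and by the triangle inequality |5s^2 + 8s + 21| ≤ 5·4^2 + 8·4 + 21 = 133.
Hence |(5s^3 - 7s^2 - 3s + 2) − 65| ≤ 133|s − 3| < eps provided |s − 3| < eps/133.
Choosing delta = min(1, eps/133) ensures both conditions, hence |(5s^3 - 7s^2 - 3s + 2) − 65| < eps.

delta = min(1, eps/133)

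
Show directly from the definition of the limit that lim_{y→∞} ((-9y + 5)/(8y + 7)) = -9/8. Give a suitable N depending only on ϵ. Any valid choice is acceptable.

Suppose ϵ > 0. We seek N > 0 such that y > N implies |(-9y + 5)/(8y + 7) + 9/8| < ϵ.
(-9y + 5)/(8y + 7) + 9/8 = (8(-9y + 5) − (-9)(8y + 7)) / (8(8y + 7)) = 103/(8(8y + 7)).
For y > 0 we have 8y + 7 > 8y, so |(-9y + 5)/(8y + 7) + 9/8| = 103/(8(8y + 7)) < 103/(8·8y) = (103/64)/y.
Thus |(-9y + 5)/(8y + 7) + 9/8| < ϵ whenever y > (103/64)/ϵ.
Take N = (103/64)/ϵ. If y > N then |(-9y + 5)/(8y + 7) + 9/8| < (103/64)/y < ϵ.

N = (103/64)/ϵ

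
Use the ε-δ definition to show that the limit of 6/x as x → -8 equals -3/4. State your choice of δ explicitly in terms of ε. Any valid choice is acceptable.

δ = min(4, (16/3)ε)

Suppose ε > 0. We seek δ > 0 such that 0 < |x + 8| < δ implies |6/x + 3/4| < ε.
|6/x + 3/4| = 6·|-8 − x|/(8·|x|) = 6|x + 8|/(8|x|).
Require δ ≤ 4 so that |x| > 8 − 4 = 4, hence 8|x| > 32.
Then |6/x + 3/4| < 6|x + 8|/32, which is < ε when |x + 8| < (16/3)ε.
Take δ = min(4, (16/3)ε). Then 0 < |x + 8| < δ gives both |x + 8| < 4 and |x + 8| < (16/3)ε, so |6/x + 3/4| < ε.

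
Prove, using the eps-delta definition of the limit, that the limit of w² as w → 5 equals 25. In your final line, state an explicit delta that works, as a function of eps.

delta = min(2, eps/12)

Suppose eps > 0. We seek delta > 0 with 0 < |w − 5| < delta ⇒ |w² − 25| < eps.
Factor: w² − 25 = (w − 5)(w + 5), so |w² − 25| = |w − 5|·|w + 5|.
Restrict delta ≤ 2. Then |w − 5| < 2 gives |w| < 7, so by the triangle inequality |w + 5| ≤ 7 + 5 = 12.
Hence |w² − 25| ≤ 12|w − 5|, which is < eps once |w − 5| < eps/12.
Take delta = min(2, eps/12). If 0 < |w − 5| < delta then both bounds hold and |w² − 25| ≤ 12|w − 5| < 12·(eps/12) = eps.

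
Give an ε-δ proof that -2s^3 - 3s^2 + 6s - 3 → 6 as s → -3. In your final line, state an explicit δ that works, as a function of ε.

δ = min(2, ε/68)

Suppose ε > 0. We want δ > 0 such that 0 < |s + 3| < δ implies |(-2s^3 - 3s^2 + 6s - 3) − 6| < ε.
(-2s^3 - 3s^2 + 6s - 3) − 6 = -2s^3 - 3s^2 + 6s - 9 = (s + 3)(-2s^2 + 3s - 3).
So |(-2s^3 - 3s^2 + 6s - 3) − 6| = |s + 3|·|-2s^2 + 3s - 3|.
Assume first that |s + 3| < 2, so |s| < 5. Then |-2s^2 + 3s - 3| ≤ 2·5^2 + 3·5 + 3 = 68.
Hence |(-2s^3 - 3s^2 + 6s - 3) − 6| ≤ 68|s + 3| < ε provided |s + 3| < ε/68.
Choosing δ = min(2, ε/68) ensures both conditions, hence |(-2s^3 - 3s^2 + 6s - 3) − 6| < ε.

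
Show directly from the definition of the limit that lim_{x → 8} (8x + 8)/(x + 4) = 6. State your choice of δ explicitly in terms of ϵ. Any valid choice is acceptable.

Fix ϵ > 0. We want δ > 0 with 0 < |x − 8| < δ ⇒ |(8x + 8)/(x + 4) − 6| < ϵ.
Combining over a common denominator, (8x + 8)/(x + 4) − 6 = [(8x + 8)·12 − 72·(x + 4)] / [12·(x + 4)] = 24(x − 8) / (12(x + 4)).
So |(8x + 8)/(x + 4) − 6| = 24|x − 8| / (12·|x + 4|).
Restrict δ ≤ 6. Then |x − 8| < 6 gives |x + 4| = |(x − 8) + 12| ≥ 12 − 6 = 6.
Hence |(8x + 8)/(x + 4) − 6| < 24|x − 8|/(12·6) = (1/3)|x − 8|, which is < ϵ once |x − 8| < 3ϵ.
Take δ = min(6, 3ϵ). Then 0 < |x − 8| < δ forces both bounds, so |(8x + 8)/(x + 4) − 6| < ϵ.

δ = min(6, 3ϵ)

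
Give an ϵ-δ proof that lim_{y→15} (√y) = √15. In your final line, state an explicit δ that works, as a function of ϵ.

δ = min(15, √15·ϵ)

Suppose ϵ > 0. We want δ > 0 such that 0 < |y − 15| < δ implies |√y − √15| < ϵ.
Rationalise: √y − √15 = (y − 15)/(√y + √15), so |√y − √15| = |y − 15|/(√y + √15).
Restrict δ ≤ 15 so that |y − 15| < 15 forces y > 0, and then √y + √15 > √15.
Hence |√y − √15| < |y − 15|/√15, which is < ϵ once |y − 15| < √15·ϵ.
Take δ = min(15, √15·ϵ). If 0 < |y − 15| < δ then y > 0 and |√y − √15| < |y − 15|/√15 < ϵ.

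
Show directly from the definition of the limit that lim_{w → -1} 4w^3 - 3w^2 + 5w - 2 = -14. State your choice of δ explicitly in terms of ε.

Fix ε > 0. We want δ > 0 such that 0 < |w + 1| < δ implies |(4w^3 - 3w^2 + 5w - 2) + 14| < ε.
(4w^3 - 3w^2 + 5w - 2) + 14 = 4w^3 - 3w^2 + 5w + 12 = (w + 1)(4w^2 - 7w + 12).
So |(4w^3 - 3w^2 + 5w - 2) + 14| = |w + 1|·|4w^2 - 7w + 12|.
Assume first that |w + 1| < 1, so |w| < 2. Then |4w^2 - 7w + 12| ≤ 4·2^2 + 7·2 + 12 = 42.
Hence |(4w^3 - 3w^2 + 5w - 2) + 14| ≤ 42|w + 1| < ε provided |w + 1| < ε/42.
Take δ = min(1, ε/42). Then 0 < |w + 1| < δ gives both |w + 1| < 1 and |w + 1| < ε/42, so |(4w^3 - 3w^2 + 5w - 2) + 14| < ε.

δ = min(1, ε/42)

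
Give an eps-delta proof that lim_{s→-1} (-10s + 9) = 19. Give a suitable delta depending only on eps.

delta = eps/10

Let eps > 0. We need delta > 0 so that 0 < |s + 1| < delta implies |(-10s + 9) − 19| < eps.
|(-10s + 9) − 19| = |-10s - 10| = 10|s + 1|.
So 10|s + 1| < eps exactly when |s + 1| < eps/10.
Take delta = eps/10. If 0 < |s + 1| < delta then |(-10s + 9) − 19| = 10|s + 1| < 10·(eps/10) = eps.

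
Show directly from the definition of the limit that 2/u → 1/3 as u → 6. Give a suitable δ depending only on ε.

δ = min(3, 9ε)

Fix ε > 0. We seek δ > 0 such that 0 < |u − 6| < δ implies |2/u − (1/3)| < ε.
|2/u − (1/3)| = 2·|6 − u|/(6·|u|) = 2|u − 6|/(6|u|).
Require δ ≤ 3 so that |u| > 6 − 3 = 3, hence 6|u| > 18.
Then |2/u − (1/3)| < 2|u − 6|/18, which is < ε when |u − 6| < 9ε.
Take δ = min(3, 9ε). Then 0 < |u − 6| < δ gives both |u − 6| < 3 and |u − 6| < 9ε, so |2/u − (1/3)| < ε.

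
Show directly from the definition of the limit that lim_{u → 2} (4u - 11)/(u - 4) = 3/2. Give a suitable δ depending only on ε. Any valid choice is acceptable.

δ = min(1, (2/5)ε)

Let ε > 0 be given. We want δ > 0 with 0 < |u − 2| < δ ⇒ |(4u - 11)/(u - 4) − (3/2)| < ε.
Combining over a common denominator, (4u - 11)/(u - 4) − (3/2) = [(4u - 11)·(-2) − (-3)·(u - 4)] / [(-2)·(u - 4)] = -5(u − 2) / ((-2)(u - 4)).
So |(4u - 11)/(u - 4) − (3/2)| = 5|u − 2| / (2·|u − 4|).
Require δ ≤ 1, so |u − 4| ≥ |-2| − |u − 2| > 2 − 1 = 1.
Hence |(4u - 11)/(u - 4) − (3/2)| < 5|u − 2|/(2·1) = (5/2)|u − 2|, which is < ε once |u − 2| < (2/5)ε.
Take δ = min(1, (2/5)ε). Then 0 < |u − 2| < δ forces both bounds, so |(4u - 11)/(u - 4) − (3/2)| < ε.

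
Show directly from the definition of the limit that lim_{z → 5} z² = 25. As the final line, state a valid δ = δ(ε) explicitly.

Suppose ε > 0. We seek δ > 0 with 0 < |z − 5| < δ ⇒ |z² − 25| < ε.
Factor: z² − 25 = (z − 5)(z + 5), so |z² − 25| = |z − 5|·|z + 5|.
Impose δ ≤ 2 so that |z| < 7; then |z + 5| ≤ 12.
Hence |z² − 25| ≤ 12|z − 5|, which is < ε once |z − 5| < ε/12.
Take δ = min(2, ε/12). If 0 < |z − 5| < δ then both bounds hold and |z² − 25| ≤ 12|z − 5| < 12·(ε/12) = ε.

δ = min(2, ε/12)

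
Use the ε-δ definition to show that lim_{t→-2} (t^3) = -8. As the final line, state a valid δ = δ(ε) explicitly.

δ = min(1, ε/19)

Fix ε > 0. We seek δ > 0 with 0 < |t + 2| < δ ⇒ |t^3 + 8| < ε.
Factor: t^3 + 8 = (t + 2)(t^2 - 2t + 4), so |t^3 + 8| = |t + 2|·|t^2 - 2t + 4|.
Impose δ ≤ 1 so that |t| < 3; then |t^2 - 2t + 4| ≤ 19.
Hence |t^3 + 8| ≤ 19|t + 2|, which is < ε once |t + 2| < ε/19.
Take δ = min(1, ε/19). If 0 < |t + 2| < δ then both bounds hold and |t^3 + 8| ≤ 19|t + 2| < 19·(ε/19) = ε.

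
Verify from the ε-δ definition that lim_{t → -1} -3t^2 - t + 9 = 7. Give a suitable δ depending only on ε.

δ = min(2, ε/11)

Suppose ε > 0. We want δ > 0 such that 0 < |t + 1| < δ implies |(-3t^2 - t + 9) − 7| < ε.
(-3t^2 - t + 9) − 7 = -3t^2 - t + 2 = (t + 1)(-3t + 2).
So |(-3t^2 - t + 9) − 7| = |t + 1|·|-3t + 2|.
Assume first that |t + 1| < 2, so |t| < 3. Then |-3t + 2| ≤ 3·3 + 2 = 11.
Hence |(-3t^2 - t + 9) − 7| ≤ 11|t + 1| < ε provided |t + 1| < ε/11.
Take δ = min(2, ε/11). Then 0 < |t + 1| < δ gives both |t + 1| < 2 and |t + 1| < ε/11, so |(-3t^2 - t + 9) − 7| < ε.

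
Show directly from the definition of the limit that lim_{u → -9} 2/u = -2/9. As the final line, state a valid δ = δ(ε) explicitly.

Let ε > 0. We seek δ > 0 such that 0 < |u + 9| < δ implies |2/u + 2/9| < ε.
|2/u + 2/9| = 2·|-9 − u|/(9·|u|) = 2|u + 9|/(9|u|).
Require δ ≤ 9/2 so that |u| > 9 − 9/2 = 9/2, hence 9|u| > 81/2.
Then |2/u + 2/9| < 2|u + 9|/(81/2), which is < ε when |u + 9| < (81/4)ε.
Take δ = min(9/2, (81/4)ε). Then 0 < |u + 9| < δ gives both |u + 9| < 9/2 and |u + 9| < (81/4)ε, so |2/u + 2/9| < ε.

δ = min(9/2, (81/4)ε)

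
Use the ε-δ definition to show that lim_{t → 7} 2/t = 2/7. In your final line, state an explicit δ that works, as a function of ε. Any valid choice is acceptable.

Let ε > 0. We seek δ > 0 such that 0 < |t − 7| < δ implies |2/t − (2/7)| < ε.
|2/t − (2/7)| = 2·|7 − t|/(7·|t|) = 2|t − 7|/(7|t|).
Restrict δ ≤ 7/2. Then |t − 7| < 7/2 gives |t| > 7/2, so 7|t| > 49/2.
Then |2/t − (2/7)| < 2|t − 7|/(49/2), which is < ε when |t − 7| < (49/4)ε.
Take δ = min(7/2, (49/4)ε). Then 0 < |t − 7| < δ gives both |t − 7| < 7/2 and |t − 7| < (49/4)ε, so |2/t − (2/7)| < ε.

δ = min(7/2, (49/4)ε)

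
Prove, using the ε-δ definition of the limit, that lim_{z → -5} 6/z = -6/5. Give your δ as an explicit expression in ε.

δ = min(5/2, (25/12)ε)

Fix ε > 0. We seek δ > 0 such that 0 < |z + 5| < δ implies |6/z + 6/5| < ε.
|6/z + 6/5| = 6·|-5 − z|/(5·|z|) = 6|z + 5|/(5|z|).
Require δ ≤ 5/2 so that |z| > 5 − 5/2 = 5/2, hence 5|z| > 25/2.
Then |6/z + 6/5| < 6|z + 5|/(25/2), which is < ε when |z + 5| < (25/12)ε.
Take δ = min(5/2, (25/12)ε). Then 0 < |z + 5| < δ gives both |z + 5| < 5/2 and |z + 5| < (25/12)ε, so |6/z + 6/5| < ε.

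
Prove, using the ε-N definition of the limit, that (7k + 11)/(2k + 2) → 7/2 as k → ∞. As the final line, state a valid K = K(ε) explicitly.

Fix ε > 0. For k ≥ 1, |(7k + 11)/(2k + 2) − (7/2)| = |8|/(2(2k + 2)) = 8/(2(2k + 2)).
Since 2k + 2 ≥ 2k for k ≥ 1, this is ≤ 8/(2·2k) = 2/k.
So |(7k + 11)/(2k + 2) − (7/2)| < ε whenever k > 2/ε.
Take K = 2/ε. If k > K then |(7k + 11)/(2k + 2) − (7/2)| ≤ 2/k < ε.

K = 2/ε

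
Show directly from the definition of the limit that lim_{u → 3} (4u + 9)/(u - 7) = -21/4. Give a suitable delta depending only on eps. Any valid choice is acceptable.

delta = min(2, (8/37)eps)

Suppose eps > 0. We want delta > 0 with 0 < |u − 3| < delta ⇒ |(4u + 9)/(u - 7) + 21/4| < eps.
Combining over a common denominator, (4u + 9)/(u - 7) + 21/4 = [(4u + 9)·(-4) − 21·(u - 7)] / [(-4)·(u - 7)] = -37(u − 3) / ((-4)(u - 7)).
So |(4u + 9)/(u - 7) + 21/4| = 37|u − 3| / (4·|u − 7|).
Restrict delta ≤ 2. Then |u − 3| < 2 gives |u − 7| = |(u − 3) + (-4)| ≥ 4 − 2 = 2.
Hence |(4u + 9)/(u - 7) + 21/4| < 37|u − 3|/(4·2) = (37/8)|u − 3|, which is < eps once |u − 3| < (8/37)eps.
Take delta = min(2, (8/37)eps). Then 0 < |u − 3| < delta forces both bounds, so |(4u + 9)/(u - 7) + 21/4| < eps.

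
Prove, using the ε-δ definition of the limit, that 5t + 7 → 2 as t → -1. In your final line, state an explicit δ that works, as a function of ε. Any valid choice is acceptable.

δ = ε/5

Let ε > 0 be given. We need δ > 0 so that 0 < |t + 1| < δ implies |(5t + 7) − 2| < ε.
|(5t + 7) − 2| = |5t + 5| = 5|t + 1|.
So 5|t + 1| < ε exactly when |t + 1| < ε/5.
Choosing δ = ε/5 gives |(5t + 7) − 2| = 5|t + 1| < ε whenever |t + 1| < δ.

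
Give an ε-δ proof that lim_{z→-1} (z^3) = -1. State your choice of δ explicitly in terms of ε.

δ = min(2, ε/13)

Suppose ε > 0. We seek δ > 0 with 0 < |z + 1| < δ ⇒ |z^3 + 1| < ε.
Factor: z^3 + 1 = (z + 1)(z^2 - z + 1), so |z^3 + 1| = |z + 1|·|z^2 - z + 1|.
Restrict δ ≤ 2. Then |z + 1| < 2 gives |z| < 3, so by the triangle inequality |z^2 - z + 1| ≤ 3^2 + 3 + 1 = 13.
Hence |z^3 + 1| ≤ 13|z + 1|, which is < ε once |z + 1| < ε/13.
Take δ = min(2, ε/13). If 0 < |z + 1| < δ then both bounds hold and |z^3 + 1| ≤ 13|z + 1| < 13·(ε/13) = ε.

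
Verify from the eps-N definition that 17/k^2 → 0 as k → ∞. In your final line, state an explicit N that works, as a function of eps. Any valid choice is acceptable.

N = (17/eps)^{1/2}

Let eps > 0 be given. For k ≥ 1, |17/k^2 − 0| = 17/k^2.
17/k^2 < eps ⇔ k^2 > 17/eps ⇔ k > (17/eps)^{1/2}.
Take N = (17/eps)^{1/2}. Then k > N implies 17/k^2 < eps.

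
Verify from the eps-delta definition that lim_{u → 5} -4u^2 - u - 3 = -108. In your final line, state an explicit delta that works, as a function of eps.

delta = min(1, eps/45)

Let eps > 0. We want delta > 0 such that 0 < |u − 5| < delta implies |(-4u^2 - u - 3) + 108| < eps.
(-4u^2 - u - 3) + 108 = -4u^2 - u + 105 = (u − 5)(-4u - 21).
So |(-4u^2 - u - 3) + 108| = |u − 5|·|-4u - 21|.
Require delta ≤ 1. Then |u − 5| < 1 gives |u| < 6, and by the triangle inequality |-4u - 21| ≤ 4·6 + 21 = 45.
Hence |(-4u^2 - u - 3) + 108| ≤ 45|u − 5| < eps provided |u − 5| < eps/45.
Take delta = min(1, eps/45). Then 0 < |u − 5| < delta gives both |u − 5| < 1 and |u − 5| < eps/45, so |(-4u^2 - u - 3) + 108| < eps.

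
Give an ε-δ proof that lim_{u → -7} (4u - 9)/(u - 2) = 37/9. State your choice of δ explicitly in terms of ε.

Fix ε > 0. We want δ > 0 with 0 < |u + 7| < δ ⇒ |(4u - 9)/(u - 2) − (37/9)| < ε.
Combining over a common denominator, (4u - 9)/(u - 2) − (37/9) = [(4u - 9)·(-9) − (-37)·(u - 2)] / [(-9)·(u - 2)] = 1(u + 7) / ((-9)(u - 2)).
So |(4u - 9)/(u - 2) − (37/9)| = |u + 7| / (9·|u − 2|).
Restrict δ ≤ 9/2. Then |u + 7| < 9/2 gives |u − 2| = |(u + 7) + (-9)| ≥ 9 − 9/2 = 9/2.
Hence |(4u - 9)/(u - 2) − (37/9)| < |u + 7|/(9·(9/2)) = (2/81)|u + 7|, which is < ε once |u + 7| < (81/2)ε.
Take δ = min(9/2, (81/2)ε). Then 0 < |u + 7| < δ forces both bounds, so |(4u - 9)/(u - 2) − (37/9)| < ε.

δ = min(9/2, (81/2)ε)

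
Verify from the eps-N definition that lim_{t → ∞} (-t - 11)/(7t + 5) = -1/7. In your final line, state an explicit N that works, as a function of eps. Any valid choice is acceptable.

N = (72/49)/eps

Let eps > 0. We seek N > 0 such that t > N implies |(-t - 11)/(7t + 5) + 1/7| < eps.
(-t - 11)/(7t + 5) + 1/7 = (7(-t - 11) − (-1)(7t + 5)) / (7(7t + 5)) = -72/(7(7t + 5)).
For t > 0 we have 7t + 5 > 7t, so |(-t - 11)/(7t + 5) + 1/7| = 72/(7(7t + 5)) < 72/(7·7t) = (72/49)/t.
Thus |(-t - 11)/(7t + 5) + 1/7| < eps whenever t > (72/49)/eps.
Take N = (72/49)/eps. If t > N then |(-t - 11)/(7t + 5) + 1/7| < (72/49)/t < eps.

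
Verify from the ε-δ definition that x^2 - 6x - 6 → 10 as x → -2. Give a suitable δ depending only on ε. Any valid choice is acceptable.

Let ε > 0. We want δ > 0 such that 0 < |x + 2| < δ implies |(x^2 - 6x - 6) − 10| < ε.
(x^2 - 6x - 6) − 10 = x^2 - 6x - 16 = (x + 2)(x - 8).
So |(x^2 - 6x - 6) − 10| = |x + 2|·|x - 8|.
Assume first that |x + 2| < 1, so |x| < 3. Then |x - 8| ≤ 3 + 8 = 11.
Hence |(x^2 - 6x - 6) − 10| ≤ 11|x + 2| < ε provided |x + 2| < ε/11.
Choosing δ = min(1, ε/11) ensures both conditions, hence |(x^2 - 6x - 6) − 10| < ε.

δ = min(1, ε/11)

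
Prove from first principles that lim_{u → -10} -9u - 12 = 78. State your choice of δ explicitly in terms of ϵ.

Let ϵ > 0. We need δ > 0 so that 0 < |u + 10| < δ implies |(-9u - 12) − 78| < ϵ.
|(-9u - 12) − 78| = |-9u - 90| = 9|u + 10|.
So 9|u + 10| < ϵ exactly when |u + 10| < ϵ/9.
Take δ = ϵ/9. If 0 < |u + 10| < δ then |(-9u - 12) − 78| = 9|u + 10| < 9·(ϵ/9) = ϵ.

δ = ϵ/9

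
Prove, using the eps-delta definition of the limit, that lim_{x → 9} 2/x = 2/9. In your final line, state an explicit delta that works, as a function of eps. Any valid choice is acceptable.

Suppose eps > 0. We seek delta > 0 such that 0 < |x − 9| < delta implies |2/x − (2/9)| < eps.
|2/x − (2/9)| = 2·|9 − x|/(9·|x|) = 2|x − 9|/(9|x|).
Restrict delta ≤ 9/2. Then |x − 9| < 9/2 gives |x| > 9/2, so 9|x| > 81/2.
Then |2/x − (2/9)| < 2|x − 9|/(81/2), which is < eps when |x − 9| < (81/4)eps.
Take delta = min(9/2, (81/4)eps). Then 0 < |x − 9| < delta gives both |x − 9| < 9/2 and |x − 9| < (81/4)eps, so |2/x − (2/9)| < eps.

delta = min(9/2, (81/4)eps)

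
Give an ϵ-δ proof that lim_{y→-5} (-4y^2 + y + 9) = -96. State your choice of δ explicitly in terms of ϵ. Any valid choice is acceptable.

Let ϵ > 0. We want δ > 0 such that 0 < |y + 5| < δ implies |(-4y^2 + y + 9) + 96| < ϵ.
(-4y^2 + y + 9) + 96 = -4y^2 + y + 105 = (y + 5)(-4y + 21).
So |(-4y^2 + y + 9) + 96| = |y + 5|·|-4y + 21|.
Require δ ≤ 1. Then |y + 5| < 1 gives |y| < 6, and by the triangle inequality |-4y + 21| ≤ 4·6 + 21 = 45.
Hence |(-4y^2 + y + 9) + 96| ≤ 45|y + 5| < ϵ provided |y + 5| < ϵ/45.
Choosing δ = min(1, ϵ/45) ensures both conditions, hence |(-4y^2 + y + 9) + 96| < ϵ.

δ = min(1, ϵ/45)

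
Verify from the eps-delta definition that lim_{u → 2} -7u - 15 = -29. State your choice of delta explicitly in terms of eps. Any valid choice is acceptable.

delta = eps/7

Fix eps > 0. We need delta > 0 so that 0 < |u − 2| < delta implies |(-7u - 15) + 29| < eps.
|(-7u - 15) + 29| = |-7u + 14| = 7|u − 2|.
So 7|u − 2| < eps exactly when |u − 2| < eps/7.
Take delta = eps/7. If 0 < |u − 2| < delta then |(-7u - 15) + 29| = 7|u − 2| < 7·(eps/7) = eps.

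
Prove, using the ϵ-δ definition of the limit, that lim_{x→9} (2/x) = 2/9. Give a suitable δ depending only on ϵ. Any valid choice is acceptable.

Let ϵ > 0. We seek δ > 0 such that 0 < |x − 9| < δ implies |2/x − (2/9)| < ϵ.
|2/x − (2/9)| = 2·|9 − x|/(9·|x|) = 2|x − 9|/(9|x|).
Require δ ≤ 9/2 so that |x| > 9 − 9/2 = 9/2, hence 9|x| > 81/2.
Then |2/x − (2/9)| < 2|x − 9|/(81/2), which is < ϵ when |x − 9| < (81/4)ϵ.
Take δ = min(9/2, (81/4)ϵ). Then 0 < |x − 9| < δ gives both |x − 9| < 9/2 and |x − 9| < (81/4)ϵ, so |2/x − (2/9)| < ϵ.

δ = min(9/2, (81/4)ϵ)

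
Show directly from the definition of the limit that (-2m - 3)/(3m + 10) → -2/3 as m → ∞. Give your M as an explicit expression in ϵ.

Fix ϵ > 0. For m ≥ 1, |(-2m - 3)/(3m + 10) + 2/3| = |11|/(3(3m + 10)) = 11/(3(3m + 10)).
Since 3m + 10 ≥ 3m for m ≥ 1, this is ≤ 11/(3·3m) = (11/9)/m.
So |(-2m - 3)/(3m + 10) + 2/3| < ϵ whenever m > (11/9)/ϵ.
Take M = (11/9)/ϵ. If m > M then |(-2m - 3)/(3m + 10) + 2/3| ≤ (11/9)/m < ϵ.

M = (11/9)/ϵ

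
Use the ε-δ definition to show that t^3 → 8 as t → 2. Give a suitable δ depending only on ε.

δ = min(2, ε/28)

Suppose ε > 0. We seek δ > 0 with 0 < |t − 2| < δ ⇒ |t^3 − 8| < ε.
Factor: t^3 − 8 = (t − 2)(t^2 + 2t + 4), so |t^3 − 8| = |t − 2|·|t^2 + 2t + 4|.
Impose δ ≤ 2 so that |t| < 4; then |t^2 + 2t + 4| ≤ 28.
Hence |t^3 − 8| ≤ 28|t − 2|, which is < ε once |t − 2| < ε/28.
Take δ = min(2, ε/28). If 0 < |t − 2| < δ then both bounds hold and |t^3 − 8| ≤ 28|t − 2| < 28·(ε/28) = ε.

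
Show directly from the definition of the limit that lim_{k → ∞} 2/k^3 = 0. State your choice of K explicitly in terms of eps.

Fix eps > 0. For k ≥ 1, |2/k^3 − 0| = 2/k^3.
2/k^3 < eps ⇔ k^3 > 2/eps ⇔ k > (2/eps)^{1/3}.
Take K = (2/eps)^{1/3}. Then k > K implies 2/k^3 < eps.

K = (2/eps)^{1/3}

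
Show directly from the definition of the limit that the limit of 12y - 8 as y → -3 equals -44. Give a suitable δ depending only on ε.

δ = ε/12

Let ε > 0. We need δ > 0 so that 0 < |y + 3| < δ implies |(12y - 8) + 44| < ε.
Since (12y - 8) + 44 = 12(y + 3), we have |(12y - 8) + 44| = 12|y + 3|.
Thus it suffices that |y + 3| < ε/12.
Take δ = ε/12. If 0 < |y + 3| < δ then |(12y - 8) + 44| = 12|y + 3| < 12·(ε/12) = ε.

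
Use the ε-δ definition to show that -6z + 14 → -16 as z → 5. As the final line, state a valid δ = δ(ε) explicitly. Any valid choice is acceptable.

Let ε > 0 be given. We need δ > 0 so that 0 < |z − 5| < δ implies |(-6z + 14) + 16| < ε.
|(-6z + 14) + 16| = |-6z + 30| = 6|z − 5|.
So 6|z − 5| < ε exactly when |z − 5| < ε/6.
Choosing δ = ε/6 gives |(-6z + 14) + 16| = 6|z − 5| < ε whenever |z − 5| < δ.

δ = ε/6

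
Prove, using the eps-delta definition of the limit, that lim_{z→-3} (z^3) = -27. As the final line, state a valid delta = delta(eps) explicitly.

delta = min(2, eps/49)

Let eps > 0. We seek delta > 0 with 0 < |z + 3| < delta ⇒ |z^3 + 27| < eps.
Factor: z^3 + 27 = (z + 3)(z^2 - 3z + 9), so |z^3 + 27| = |z + 3|·|z^2 - 3z + 9|.
Impose delta ≤ 2 so that |z| < 5; then |z^2 - 3z + 9| ≤ 49.
Hence |z^3 + 27| ≤ 49|z + 3|, which is < eps once |z + 3| < eps/49.
Take delta = min(2, eps/49). If 0 < |z + 3| < delta then both bounds hold and |z^3 + 27| ≤ 49|z + 3| < 49·(eps/49) = eps.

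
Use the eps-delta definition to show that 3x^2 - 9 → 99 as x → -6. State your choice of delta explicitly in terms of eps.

delta = min(2, eps/42)

Fix eps > 0. We want delta > 0 such that 0 < |x + 6| < delta implies |(3x^2 - 9) − 99| < eps.
(3x^2 - 9) − 99 = 3x^2 - 108 = (x + 6)(3x - 18).
So |(3x^2 - 9) − 99| = |x + 6|·|3x - 18|.
Assume first that |x + 6| < 2, so |x| < 8. Then |3x - 18| ≤ 3·8 + 18 = 42.
Hence |(3x^2 - 9) − 99| ≤ 42|x + 6| < eps provided |x + 6| < eps/42.
Take delta = min(2, eps/42). Then 0 < |x + 6| < delta gives both |x + 6| < 2 and |x + 6| < eps/42, so |(3x^2 - 9) − 99| < eps.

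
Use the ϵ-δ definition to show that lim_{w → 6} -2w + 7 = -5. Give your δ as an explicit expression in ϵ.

δ = ϵ/2

Let ϵ > 0. We need δ > 0 so that 0 < |w − 6| < δ implies |(-2w + 7) + 5| < ϵ.
|(-2w + 7) + 5| = |-2w + 12| = 2|w − 6|.
So 2|w − 6| < ϵ exactly when |w − 6| < ϵ/2.
Take δ = ϵ/2. If 0 < |w − 6| < δ then |(-2w + 7) + 5| = 2|w − 6| < 2·(ϵ/2) = ϵ.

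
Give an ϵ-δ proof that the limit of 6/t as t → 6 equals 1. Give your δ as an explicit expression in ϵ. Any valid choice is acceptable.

Let ϵ > 0. We seek δ > 0 such that 0 < |t − 6| < δ implies |6/t − 1| < ϵ.
|6/t − 1| = 6·|6 − t|/(6·|t|) = 6|t − 6|/(6|t|).
Require δ ≤ 3 so that |t| > 6 − 3 = 3, hence 6|t| > 18.
Then |6/t − 1| < 6|t − 6|/18, which is < ϵ when |t − 6| < 3ϵ.
Take δ = min(3, 3ϵ). Then 0 < |t − 6| < δ gives both |t − 6| < 3 and |t − 6| < 3ϵ, so |6/t − 1| < ϵ.

δ = min(3, 3ϵ)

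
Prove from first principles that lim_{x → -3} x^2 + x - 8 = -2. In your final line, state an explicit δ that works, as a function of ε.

δ = min(1, ε/6)

Let ε > 0 be given. We want δ > 0 such that 0 < |x + 3| < δ implies |(x^2 + x - 8) + 2| < ε.
(x^2 + x - 8) + 2 = x^2 + x - 6 = (x + 3)(x - 2).
So |(x^2 + x - 8) + 2| = |x + 3|·|x - 2|.
Assume first that |x + 3| < 1, so |x| < 4. Then |x - 2| ≤ 4 + 2 = 6.
Hence |(x^2 + x - 8) + 2| ≤ 6|x + 3| < ε provided |x + 3| < ε/6.
Take δ = min(1, ε/6). Then 0 < |x + 3| < δ gives both |x + 3| < 1 and |x + 3| < ε/6, so |(x^2 + x - 8) + 2| < ε.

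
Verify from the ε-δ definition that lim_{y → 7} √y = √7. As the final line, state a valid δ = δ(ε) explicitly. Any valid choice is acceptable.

Suppose ε > 0. We want δ > 0 such that 0 < |y − 7| < δ implies |√y − √7| < ε.
Multiplying by the conjugate, |√y − √7| = |y − 7|/(√y + √7).
Restrict δ ≤ 7 so that |y − 7| < 7 forces y > 0, and then √y + √7 > √7.
Hence |√y − √7| < |y − 7|/√7, which is < ε once |y − 7| < √7·ε.
Take δ = min(7, √7·ε). If 0 < |y − 7| < δ then y > 0 and |√y − √7| < |y − 7|/√7 < ε.

δ = min(7, √7·ε)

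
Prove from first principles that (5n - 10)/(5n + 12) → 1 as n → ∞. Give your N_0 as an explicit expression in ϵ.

N_0 = (22/5)/ϵ

Suppose ϵ > 0. For n ≥ 1, |(5n - 10)/(5n + 12) − 1| = |-110|/(5(5n + 12)) = 110/(5(5n + 12)).
Since 5n + 12 ≥ 5n for n ≥ 1, this is ≤ 110/(5·5n) = (22/5)/n.
So |(5n - 10)/(5n + 12) − 1| < ϵ whenever n > (22/5)/ϵ.
Take N_0 = (22/5)/ϵ. If n > N_0 then |(5n - 10)/(5n + 12) − 1| ≤ (22/5)/n < ϵ.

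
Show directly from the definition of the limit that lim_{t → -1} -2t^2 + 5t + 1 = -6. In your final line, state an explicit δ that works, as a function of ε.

Suppose ε > 0. We want δ > 0 such that 0 < |t + 1| < δ implies |(-2t^2 + 5t + 1) + 6| < ε.
(-2t^2 + 5t + 1) + 6 = -2t^2 + 5t + 7 = (t + 1)(-2t + 7).
So |(-2t^2 + 5t + 1) + 6| = |t + 1|·|-2t + 7|.
Assume first that |t + 1| < 1, so |t| < 2. Then |-2t + 7| ≤ 2·2 + 7 = 11.
Hence |(-2t^2 + 5t + 1) + 6| ≤ 11|t + 1| < ε provided |t + 1| < ε/11.
Take δ = min(1, ε/11). Then 0 < |t + 1| < δ gives both |t + 1| < 1 and |t + 1| < ε/11, so |(-2t^2 + 5t + 1) + 6| < ε.

δ = min(1, ε/11)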